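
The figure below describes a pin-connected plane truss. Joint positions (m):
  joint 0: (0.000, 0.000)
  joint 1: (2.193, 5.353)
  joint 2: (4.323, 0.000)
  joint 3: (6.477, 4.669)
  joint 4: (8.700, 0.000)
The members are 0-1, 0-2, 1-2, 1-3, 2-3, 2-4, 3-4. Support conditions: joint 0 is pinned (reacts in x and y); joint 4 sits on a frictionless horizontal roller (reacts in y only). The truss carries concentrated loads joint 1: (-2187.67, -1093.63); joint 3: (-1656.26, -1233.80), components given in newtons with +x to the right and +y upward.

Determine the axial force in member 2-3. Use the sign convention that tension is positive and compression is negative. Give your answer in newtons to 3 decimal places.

-2523.124

N=5 nodes, M=7 members, R=3 reactions → 2N=10, M+R=10
member 0 (0-1): L=5.7848, (cx,cy)=(0.3791,0.9254)
member 1 (0-2): L=4.3230, (cx,cy)=(1.0000,0.0000)
member 2 (1-2): L=5.7612, (cx,cy)=(0.3697,-0.9291)
member 3 (1-3): L=4.3383, (cx,cy)=(0.9875,-0.1577)
member 4 (2-3): L=5.1419, (cx,cy)=(0.4189,0.9080)
member 5 (2-4): L=4.3770, (cx,cy)=(1.0000,0.0000)
member 6 (3-4): L=5.1712, (cx,cy)=(0.4299,-0.9029)
solve A·x = −loads:
  F[0-1] = -3639.8091 N (compression)
  F[0-2] = -2464.0884 N (compression)
  F[1-2] = +2465.7774 N (tension)
  F[1-3] = -105.1192 N (compression)
  F[2-3] = -2523.1236 N (compression)
  F[2-4] = -495.4934 N (compression)
  F[3-4] = +1152.6292 N (tension)
  Rx@0 = +3843.9300 N
  Ry@0 = +3368.1222 N
  Ry@4 = -1040.6922 N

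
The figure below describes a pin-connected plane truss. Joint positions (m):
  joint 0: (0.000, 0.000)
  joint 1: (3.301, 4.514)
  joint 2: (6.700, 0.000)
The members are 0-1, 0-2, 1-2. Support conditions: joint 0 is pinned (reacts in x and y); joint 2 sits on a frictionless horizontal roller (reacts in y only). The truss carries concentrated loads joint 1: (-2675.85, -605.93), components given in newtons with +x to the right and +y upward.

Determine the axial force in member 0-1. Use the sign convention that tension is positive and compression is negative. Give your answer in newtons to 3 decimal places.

-2614.240

N=3 nodes, M=3 members, R=3 reactions → 2N=6, M+R=6
member 0 (0-1): L=5.5922, (cx,cy)=(0.5903,0.8072)
member 1 (0-2): L=6.7000, (cx,cy)=(1.0000,0.0000)
member 2 (1-2): L=5.6506, (cx,cy)=(0.6015,-0.7989)
solve A·x = −loads:
  F[0-1] = -2614.2404 N (compression)
  F[0-2] = -1132.7016 N (compression)
  F[1-2] = +1883.0408 N (tension)
  Rx@0 = +2675.8500 N
  Ry@0 = +2110.2004 N
  Ry@2 = -1504.2704 N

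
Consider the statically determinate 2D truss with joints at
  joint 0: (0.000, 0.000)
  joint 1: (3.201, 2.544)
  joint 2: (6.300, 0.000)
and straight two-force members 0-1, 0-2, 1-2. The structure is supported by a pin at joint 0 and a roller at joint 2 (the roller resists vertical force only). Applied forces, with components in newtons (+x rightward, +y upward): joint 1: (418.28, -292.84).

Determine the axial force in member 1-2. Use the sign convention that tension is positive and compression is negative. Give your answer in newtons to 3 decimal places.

N=3 nodes, M=3 members, R=3 reactions → 2N=6, M+R=6
member 0 (0-1): L=4.0888, (cx,cy)=(0.7829,0.6222)
member 1 (0-2): L=6.3000, (cx,cy)=(1.0000,0.0000)
member 2 (1-2): L=4.0095, (cx,cy)=(0.7729,-0.6345)
solve A·x = −loads:
  F[0-1] = +39.9495 N (tension)
  F[0-2] = +387.0047 N (tension)
  F[1-2] = -500.7030 N (compression)
  Rx@0 = -418.2800 N
  Ry@0 = -24.8561 N
  Ry@2 = +317.6961 N

-500.703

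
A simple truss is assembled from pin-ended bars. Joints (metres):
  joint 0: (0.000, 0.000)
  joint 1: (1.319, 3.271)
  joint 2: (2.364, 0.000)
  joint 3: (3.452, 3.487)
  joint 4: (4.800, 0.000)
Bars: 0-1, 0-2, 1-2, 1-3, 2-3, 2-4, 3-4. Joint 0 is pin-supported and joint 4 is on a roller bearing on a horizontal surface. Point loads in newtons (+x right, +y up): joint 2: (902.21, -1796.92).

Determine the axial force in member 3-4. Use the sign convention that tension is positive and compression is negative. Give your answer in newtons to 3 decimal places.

-948.809

N=5 nodes, M=7 members, R=3 reactions → 2N=10, M+R=10
member 0 (0-1): L=3.5269, (cx,cy)=(0.3740,0.9274)
member 1 (0-2): L=2.3640, (cx,cy)=(1.0000,0.0000)
member 2 (1-2): L=3.4339, (cx,cy)=(0.3043,-0.9526)
member 3 (1-3): L=2.1439, (cx,cy)=(0.9949,0.1008)
member 4 (2-3): L=3.6528, (cx,cy)=(0.2979,0.9546)
member 5 (2-4): L=2.4360, (cx,cy)=(1.0000,0.0000)
member 6 (3-4): L=3.7385, (cx,cy)=(0.3606,-0.9327)
solve A·x = −loads:
  F[0-1] = -983.2875 N (compression)
  F[0-2] = +1269.9400 N (tension)
  F[1-2] = +889.4755 N (tension)
  F[1-3] = -641.6814 N (compression)
  F[2-3] = +994.7847 N (tension)
  F[2-4] = +342.1156 N (tension)
  F[3-4] = -948.8088 N (compression)
  Rx@0 = -902.2100 N
  Ry@0 = +911.9369 N
  Ry@4 = +884.9831 N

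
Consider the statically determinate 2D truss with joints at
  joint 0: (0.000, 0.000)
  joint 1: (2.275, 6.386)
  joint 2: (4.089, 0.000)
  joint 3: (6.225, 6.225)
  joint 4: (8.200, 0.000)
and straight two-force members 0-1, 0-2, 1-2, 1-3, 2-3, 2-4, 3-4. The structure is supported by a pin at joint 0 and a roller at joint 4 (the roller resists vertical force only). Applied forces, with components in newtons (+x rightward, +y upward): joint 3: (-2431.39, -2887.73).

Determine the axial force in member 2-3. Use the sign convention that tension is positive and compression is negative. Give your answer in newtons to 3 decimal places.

-2757.687

N=5 nodes, M=7 members, R=3 reactions → 2N=10, M+R=10
member 0 (0-1): L=6.7791, (cx,cy)=(0.3356,0.9420)
member 1 (0-2): L=4.0890, (cx,cy)=(1.0000,0.0000)
member 2 (1-2): L=6.6386, (cx,cy)=(0.2732,-0.9619)
member 3 (1-3): L=3.9533, (cx,cy)=(0.9992,-0.0407)
member 4 (2-3): L=6.5813, (cx,cy)=(0.3246,0.9459)
member 5 (2-4): L=4.1110, (cx,cy)=(1.0000,0.0000)
member 6 (3-4): L=6.5308, (cx,cy)=(0.3024,-0.9532)
solve A·x = −loads:
  F[0-1] = -2697.7473 N (compression)
  F[0-2] = -1526.0564 N (compression)
  F[1-2] = +2711.5964 N (tension)
  F[1-3] = -1647.6404 N (compression)
  F[2-3] = -2757.6871 N (compression)
  F[2-4] = +109.9112 N (tension)
  F[3-4] = -363.4466 N (compression)
  Rx@0 = +2431.3900 N
  Ry@0 = +2541.3012 N
  Ry@4 = +346.4288 N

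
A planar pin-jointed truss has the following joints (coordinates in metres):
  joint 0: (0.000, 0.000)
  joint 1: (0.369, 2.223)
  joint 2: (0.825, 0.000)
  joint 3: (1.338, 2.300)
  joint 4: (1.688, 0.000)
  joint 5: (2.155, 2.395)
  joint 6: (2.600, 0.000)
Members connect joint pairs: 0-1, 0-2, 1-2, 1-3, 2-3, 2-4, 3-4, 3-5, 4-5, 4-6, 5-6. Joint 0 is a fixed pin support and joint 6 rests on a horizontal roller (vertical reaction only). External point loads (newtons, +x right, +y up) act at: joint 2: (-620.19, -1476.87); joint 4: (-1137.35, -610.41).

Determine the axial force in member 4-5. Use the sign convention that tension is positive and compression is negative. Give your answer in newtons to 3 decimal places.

921.132

N=7 nodes, M=11 members, R=3 reactions → 2N=14, M+R=14
member 0 (0-1): L=2.2534, (cx,cy)=(0.1638,0.9865)
member 1 (0-2): L=0.8250, (cx,cy)=(1.0000,0.0000)
member 2 (1-2): L=2.2693, (cx,cy)=(0.2009,-0.9796)
member 3 (1-3): L=0.9721, (cx,cy)=(0.9969,0.0792)
member 4 (2-3): L=2.3565, (cx,cy)=(0.2177,0.9760)
member 5 (2-4): L=0.8630, (cx,cy)=(1.0000,0.0000)
member 6 (3-4): L=2.3265, (cx,cy)=(0.1504,-0.9886)
member 7 (3-5): L=0.8225, (cx,cy)=(0.9933,0.1155)
member 8 (4-5): L=2.4401, (cx,cy)=(0.1914,0.9815)
member 9 (4-6): L=0.9120, (cx,cy)=(1.0000,0.0000)
member 10 (5-6): L=2.4360, (cx,cy)=(0.1827,-0.9832)
solve A·x = −loads:
  F[0-1] = -1239.0865 N (compression)
  F[0-2] = -1554.6380 N (compression)
  F[1-2] = +1211.6045 N (tension)
  F[1-3] = -447.7739 N (compression)
  F[2-3] = +297.1044 N (tension)
  F[2-4] = -755.6611 N (compression)
  F[3-4] = -297.0758 N (compression)
  F[3-5] = -339.2668 N (compression)
  F[4-5] = +921.1319 N (tension)
  F[4-6] = +160.7052 N (tension)
  F[5-6] = -879.7223 N (compression)
  Rx@0 = +1757.5400 N
  Ry@0 = +1222.3608 N
  Ry@6 = +864.9192 N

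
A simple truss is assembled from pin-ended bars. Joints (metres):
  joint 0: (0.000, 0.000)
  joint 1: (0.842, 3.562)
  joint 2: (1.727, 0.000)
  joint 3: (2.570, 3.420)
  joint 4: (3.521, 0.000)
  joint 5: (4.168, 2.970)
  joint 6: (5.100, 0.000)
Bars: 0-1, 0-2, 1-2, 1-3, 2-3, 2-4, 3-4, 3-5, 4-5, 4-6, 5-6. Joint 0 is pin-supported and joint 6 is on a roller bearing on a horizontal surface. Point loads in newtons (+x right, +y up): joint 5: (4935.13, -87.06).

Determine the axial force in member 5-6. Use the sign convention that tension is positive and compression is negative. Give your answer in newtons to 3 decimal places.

-3086.742

N=7 nodes, M=11 members, R=3 reactions → 2N=14, M+R=14
member 0 (0-1): L=3.6602, (cx,cy)=(0.2300,0.9732)
member 1 (0-2): L=1.7270, (cx,cy)=(1.0000,0.0000)
member 2 (1-2): L=3.6703, (cx,cy)=(0.2411,-0.9705)
member 3 (1-3): L=1.7338, (cx,cy)=(0.9966,-0.0819)
member 4 (2-3): L=3.5224, (cx,cy)=(0.2393,0.9709)
member 5 (2-4): L=1.7940, (cx,cy)=(1.0000,0.0000)
member 6 (3-4): L=3.5498, (cx,cy)=(0.2679,-0.9634)
member 7 (3-5): L=1.6602, (cx,cy)=(0.9626,-0.2711)
member 8 (4-5): L=3.0397, (cx,cy)=(0.2129,0.9771)
member 9 (4-6): L=1.5790, (cx,cy)=(1.0000,0.0000)
member 10 (5-6): L=3.1128, (cx,cy)=(0.2994,-0.9541)
solve A·x = −loads:
  F[0-1] = +2936.8433 N (tension)
  F[0-2] = +4259.5260 N (tension)
  F[1-2] = -3064.7515 N (compression)
  F[1-3] = +1419.3604 N (tension)
  F[2-3] = +3063.3477 N (tension)
  F[2-4] = +2787.3933 N (tension)
  F[3-4] = -3899.6337 N (compression)
  F[3-5] = +3316.6359 N (tension)
  F[4-5] = +3845.1992 N (tension)
  F[4-6] = +924.1981 N (tension)
  F[5-6] = -3086.7423 N (compression)
  Rx@0 = -4935.1300 N
  Ry@0 = -2858.0777 N
  Ry@6 = +2945.1377 N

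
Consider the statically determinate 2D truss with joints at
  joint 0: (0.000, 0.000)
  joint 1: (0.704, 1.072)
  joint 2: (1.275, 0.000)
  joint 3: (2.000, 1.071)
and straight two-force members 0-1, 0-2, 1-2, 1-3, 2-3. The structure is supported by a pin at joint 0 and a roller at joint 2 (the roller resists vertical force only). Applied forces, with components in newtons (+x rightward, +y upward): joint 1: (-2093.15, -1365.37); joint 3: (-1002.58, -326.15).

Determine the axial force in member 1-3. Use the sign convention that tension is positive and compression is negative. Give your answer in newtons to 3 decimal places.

-781.389

N=4 nodes, M=5 members, R=3 reactions → 2N=8, M+R=8
member 0 (0-1): L=1.2825, (cx,cy)=(0.5489,0.8359)
member 1 (0-2): L=1.2750, (cx,cy)=(1.0000,0.0000)
member 2 (1-2): L=1.2146, (cx,cy)=(0.4701,-0.8826)
member 3 (1-3): L=1.2960, (cx,cy)=(1.0000,-0.0008)
member 4 (2-3): L=1.2933, (cx,cy)=(0.5606,0.8281)
solve A·x = −loads:
  F[0-1] = -3622.6592 N (compression)
  F[0-2] = -1107.1476 N (compression)
  F[1-2] = +1884.5399 N (tension)
  F[1-3] = -781.3889 N (compression)
  F[2-3] = -394.5796 N (compression)
  Rx@0 = +3095.7300 N
  Ry@0 = +3028.0686 N
  Ry@2 = -1336.5486 N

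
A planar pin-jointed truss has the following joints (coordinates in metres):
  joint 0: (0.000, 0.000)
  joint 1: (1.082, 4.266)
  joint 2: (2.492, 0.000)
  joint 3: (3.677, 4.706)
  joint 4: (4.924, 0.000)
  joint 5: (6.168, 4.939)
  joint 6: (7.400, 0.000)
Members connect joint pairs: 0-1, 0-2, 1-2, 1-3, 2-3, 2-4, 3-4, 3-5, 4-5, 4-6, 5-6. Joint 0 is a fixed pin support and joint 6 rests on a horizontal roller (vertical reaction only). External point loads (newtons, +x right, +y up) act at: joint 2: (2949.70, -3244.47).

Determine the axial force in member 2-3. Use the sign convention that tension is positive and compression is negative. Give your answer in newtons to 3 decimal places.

1334.830

N=7 nodes, M=11 members, R=3 reactions → 2N=14, M+R=14
member 0 (0-1): L=4.4011, (cx,cy)=(0.2458,0.9693)
member 1 (0-2): L=2.4920, (cx,cy)=(1.0000,0.0000)
member 2 (1-2): L=4.4930, (cx,cy)=(0.3138,-0.9495)
member 3 (1-3): L=2.6320, (cx,cy)=(0.9859,0.1672)
member 4 (2-3): L=4.8529, (cx,cy)=(0.2442,0.9697)
member 5 (2-4): L=2.4320, (cx,cy)=(1.0000,0.0000)
member 6 (3-4): L=4.8684, (cx,cy)=(0.2561,-0.9666)
member 7 (3-5): L=2.5019, (cx,cy)=(0.9957,0.0931)
member 8 (4-5): L=5.0933, (cx,cy)=(0.2442,0.9697)
member 9 (4-6): L=2.4760, (cx,cy)=(1.0000,0.0000)
member 10 (5-6): L=5.0903, (cx,cy)=(0.2420,-0.9703)
solve A·x = −loads:
  F[0-1] = -2220.0090 N (compression)
  F[0-2] = +3495.4868 N (tension)
  F[1-2] = +2053.8014 N (tension)
  F[1-3] = -1207.3062 N (compression)
  F[2-3] = +1334.8302 N (tension)
  F[2-4] = +864.3730 N (tension)
  F[3-4] = -1184.5853 N (compression)
  F[3-5] = -563.4008 N (compression)
  F[4-5] = +1180.8298 N (tension)
  F[4-6] = +272.5409 N (tension)
  F[5-6] = -1126.0760 N (compression)
  Rx@0 = -2949.7000 N
  Ry@0 = +2151.8728 N
  Ry@6 = +1092.5972 N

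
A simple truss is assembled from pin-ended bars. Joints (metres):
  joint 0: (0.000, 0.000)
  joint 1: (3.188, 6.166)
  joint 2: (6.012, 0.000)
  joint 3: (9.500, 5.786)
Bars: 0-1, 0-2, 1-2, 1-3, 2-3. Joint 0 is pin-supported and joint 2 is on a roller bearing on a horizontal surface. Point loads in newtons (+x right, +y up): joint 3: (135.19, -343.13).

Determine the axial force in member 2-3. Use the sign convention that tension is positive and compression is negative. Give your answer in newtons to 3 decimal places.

N=4 nodes, M=5 members, R=3 reactions → 2N=8, M+R=8
member 0 (0-1): L=6.9414, (cx,cy)=(0.4593,0.8883)
member 1 (0-2): L=6.0120, (cx,cy)=(1.0000,0.0000)
member 2 (1-2): L=6.7819, (cx,cy)=(0.4164,-0.9092)
member 3 (1-3): L=6.3234, (cx,cy)=(0.9982,-0.0601)
member 4 (2-3): L=6.7560, (cx,cy)=(0.5163,0.8564)
solve A·x = −loads:
  F[0-1] = +370.5783 N (tension)
  F[0-2] = -35.0070 N (compression)
  F[1-2] = -383.9206 N (compression)
  F[1-3] = +330.6595 N (tension)
  F[2-3] = -377.4542 N (compression)
  Rx@0 = -135.1900 N
  Ry@0 = -329.1828 N
  Ry@2 = +672.3128 N

-377.454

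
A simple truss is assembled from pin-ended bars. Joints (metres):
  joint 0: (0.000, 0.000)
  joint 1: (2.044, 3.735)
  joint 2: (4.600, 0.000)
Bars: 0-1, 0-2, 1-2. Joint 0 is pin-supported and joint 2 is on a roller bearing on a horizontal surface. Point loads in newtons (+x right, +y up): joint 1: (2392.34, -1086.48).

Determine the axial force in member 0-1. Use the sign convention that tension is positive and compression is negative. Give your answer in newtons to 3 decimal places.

N=3 nodes, M=3 members, R=3 reactions → 2N=6, M+R=6
member 0 (0-1): L=4.2577, (cx,cy)=(0.4801,0.8772)
member 1 (0-2): L=4.6000, (cx,cy)=(1.0000,0.0000)
member 2 (1-2): L=4.5259, (cx,cy)=(0.5648,-0.8253)
solve A·x = −loads:
  F[0-1] = +1526.1337 N (tension)
  F[0-2] = +1659.6899 N (tension)
  F[1-2] = -2938.7775 N (compression)
  Rx@0 = -2392.3400 N
  Ry@0 = -1338.7711 N
  Ry@2 = +2425.2511 N

1526.134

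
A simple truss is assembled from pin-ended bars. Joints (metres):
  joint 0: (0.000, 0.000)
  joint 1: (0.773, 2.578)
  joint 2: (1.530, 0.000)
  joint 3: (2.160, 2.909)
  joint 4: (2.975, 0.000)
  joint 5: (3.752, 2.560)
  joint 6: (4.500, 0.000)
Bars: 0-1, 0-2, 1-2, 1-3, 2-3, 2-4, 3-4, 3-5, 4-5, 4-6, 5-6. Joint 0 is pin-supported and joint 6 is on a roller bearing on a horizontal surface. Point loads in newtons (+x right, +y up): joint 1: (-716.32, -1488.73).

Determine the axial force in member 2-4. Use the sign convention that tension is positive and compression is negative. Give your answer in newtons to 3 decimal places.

-124.393

N=7 nodes, M=11 members, R=3 reactions → 2N=14, M+R=14
member 0 (0-1): L=2.6914, (cx,cy)=(0.2872,0.9579)
member 1 (0-2): L=1.5300, (cx,cy)=(1.0000,0.0000)
member 2 (1-2): L=2.6868, (cx,cy)=(0.2817,-0.9595)
member 3 (1-3): L=1.4259, (cx,cy)=(0.9727,0.2321)
member 4 (2-3): L=2.9764, (cx,cy)=(0.2117,0.9773)
member 5 (2-4): L=1.4450, (cx,cy)=(1.0000,0.0000)
member 6 (3-4): L=3.0210, (cx,cy)=(0.2698,-0.9629)
member 7 (3-5): L=1.6298, (cx,cy)=(0.9768,-0.2141)
member 8 (4-5): L=2.6753, (cx,cy)=(0.2904,0.9569)
member 9 (4-6): L=1.5250, (cx,cy)=(1.0000,0.0000)
member 10 (5-6): L=2.6670, (cx,cy)=(0.2805,-0.9599)
solve A·x = −loads:
  F[0-1] = -1715.6565 N (compression)
  F[0-2] = -223.5637 N (compression)
  F[1-2] = +202.5791 N (tension)
  F[1-3] = +171.1636 N (tension)
  F[2-3] = -198.8786 N (compression)
  F[2-4] = -124.3933 N (compression)
  F[3-4] = +140.9316 N (tension)
  F[3-5] = +88.4242 N (tension)
  F[4-5] = -141.8193 N (compression)
  F[4-6] = -45.1842 N (compression)
  F[5-6] = +161.1070 N (tension)
  Rx@0 = +716.3200 N
  Ry@0 = +1643.3710 N
  Ry@6 = -154.6410 N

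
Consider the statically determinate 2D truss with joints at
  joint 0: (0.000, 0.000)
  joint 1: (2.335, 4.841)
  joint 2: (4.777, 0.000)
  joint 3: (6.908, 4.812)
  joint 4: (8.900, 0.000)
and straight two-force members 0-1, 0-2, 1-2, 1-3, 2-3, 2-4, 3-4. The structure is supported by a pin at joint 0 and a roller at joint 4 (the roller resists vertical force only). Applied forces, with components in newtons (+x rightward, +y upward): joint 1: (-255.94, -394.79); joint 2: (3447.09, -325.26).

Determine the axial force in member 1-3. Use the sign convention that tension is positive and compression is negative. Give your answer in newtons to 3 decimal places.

N=5 nodes, M=7 members, R=3 reactions → 2N=10, M+R=10
member 0 (0-1): L=5.3747, (cx,cy)=(0.4344,0.9007)
member 1 (0-2): L=4.7770, (cx,cy)=(1.0000,0.0000)
member 2 (1-2): L=5.4221, (cx,cy)=(0.4504,-0.8928)
member 3 (1-3): L=4.5731, (cx,cy)=(1.0000,-0.0063)
member 4 (2-3): L=5.2627, (cx,cy)=(0.4049,0.9144)
member 5 (2-4): L=4.1230, (cx,cy)=(1.0000,0.0000)
member 6 (3-4): L=5.2080, (cx,cy)=(0.3825,-0.9240)
solve A·x = −loads:
  F[0-1] = -645.1724 N (compression)
  F[0-2] = +3471.4400 N (tension)
  F[1-2] = +209.5229 N (tension)
  F[1-3] = -118.7179 N (compression)
  F[2-3] = +151.1350 N (tension)
  F[2-4] = +57.5177 N (tension)
  F[3-4] = -150.3780 N (compression)
  Rx@0 = -3191.1500 N
  Ry@0 = +581.1066 N
  Ry@4 = +138.9434 N

-118.718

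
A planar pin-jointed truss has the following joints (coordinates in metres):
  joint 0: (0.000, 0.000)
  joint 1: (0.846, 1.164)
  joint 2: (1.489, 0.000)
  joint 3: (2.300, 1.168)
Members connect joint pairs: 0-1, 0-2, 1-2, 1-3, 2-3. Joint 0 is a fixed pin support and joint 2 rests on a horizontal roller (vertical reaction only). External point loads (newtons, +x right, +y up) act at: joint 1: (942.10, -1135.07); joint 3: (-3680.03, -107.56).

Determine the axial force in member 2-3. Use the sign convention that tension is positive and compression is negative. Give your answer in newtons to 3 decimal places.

N=4 nodes, M=5 members, R=3 reactions → 2N=8, M+R=8
member 0 (0-1): L=1.4390, (cx,cy)=(0.5879,0.8089)
member 1 (0-2): L=1.4890, (cx,cy)=(1.0000,0.0000)
member 2 (1-2): L=1.3298, (cx,cy)=(0.4835,-0.8753)
member 3 (1-3): L=1.4540, (cx,cy)=(1.0000,0.0028)
member 4 (2-3): L=1.4220, (cx,cy)=(0.5703,0.8214)
solve A·x = −loads:
  F[0-1] = -3191.6684 N (compression)
  F[0-2] = -861.4723 N (compression)
  F[1-2] = +1641.4302 N (tension)
  F[1-3] = -3612.2595 N (compression)
  F[2-3] = -118.8481 N (compression)
  Rx@0 = +2737.9300 N
  Ry@0 = +2581.7928 N
  Ry@2 = -1339.1628 N

-118.848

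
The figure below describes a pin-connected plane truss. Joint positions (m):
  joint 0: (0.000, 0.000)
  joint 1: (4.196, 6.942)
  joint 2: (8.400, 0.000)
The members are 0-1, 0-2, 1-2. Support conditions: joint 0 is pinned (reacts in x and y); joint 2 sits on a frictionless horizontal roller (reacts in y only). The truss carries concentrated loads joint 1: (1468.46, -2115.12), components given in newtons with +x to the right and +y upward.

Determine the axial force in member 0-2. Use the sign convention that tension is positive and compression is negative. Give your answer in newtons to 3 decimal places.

1374.766

N=3 nodes, M=3 members, R=3 reactions → 2N=6, M+R=6
member 0 (0-1): L=8.1116, (cx,cy)=(0.5173,0.8558)
member 1 (0-2): L=8.4000, (cx,cy)=(1.0000,0.0000)
member 2 (1-2): L=8.1157, (cx,cy)=(0.5180,-0.8554)
solve A·x = −loads:
  F[0-1] = +181.1261 N (tension)
  F[0-2] = +1374.7662 N (tension)
  F[1-2] = -2653.9542 N (compression)
  Rx@0 = -1468.4600 N
  Ry@0 = -155.0101 N
  Ry@2 = +2270.1301 N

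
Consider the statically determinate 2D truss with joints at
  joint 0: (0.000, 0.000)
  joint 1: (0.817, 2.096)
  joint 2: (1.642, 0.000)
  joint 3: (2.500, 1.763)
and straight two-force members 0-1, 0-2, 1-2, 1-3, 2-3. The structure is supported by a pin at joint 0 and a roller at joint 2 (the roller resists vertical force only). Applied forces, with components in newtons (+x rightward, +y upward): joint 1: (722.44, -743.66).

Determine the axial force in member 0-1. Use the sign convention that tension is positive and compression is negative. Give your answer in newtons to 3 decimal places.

588.747

N=4 nodes, M=5 members, R=3 reactions → 2N=8, M+R=8
member 0 (0-1): L=2.2496, (cx,cy)=(0.3632,0.9317)
member 1 (0-2): L=1.6420, (cx,cy)=(1.0000,0.0000)
member 2 (1-2): L=2.2525, (cx,cy)=(0.3663,-0.9305)
member 3 (1-3): L=1.7156, (cx,cy)=(0.9810,-0.1941)
member 4 (2-3): L=1.9607, (cx,cy)=(0.4376,0.8992)
solve A·x = −loads:
  F[0-1] = +588.7465 N (tension)
  F[0-2] = +508.6217 N (tension)
  F[1-2] = -1388.7029 N (compression)
  F[1-3] = -0.0000 N (compression)
  F[2-3] = +0.0000 N (tension)
  Rx@0 = -722.4400 N
  Ry@0 = -548.5473 N
  Ry@2 = +1292.2073 N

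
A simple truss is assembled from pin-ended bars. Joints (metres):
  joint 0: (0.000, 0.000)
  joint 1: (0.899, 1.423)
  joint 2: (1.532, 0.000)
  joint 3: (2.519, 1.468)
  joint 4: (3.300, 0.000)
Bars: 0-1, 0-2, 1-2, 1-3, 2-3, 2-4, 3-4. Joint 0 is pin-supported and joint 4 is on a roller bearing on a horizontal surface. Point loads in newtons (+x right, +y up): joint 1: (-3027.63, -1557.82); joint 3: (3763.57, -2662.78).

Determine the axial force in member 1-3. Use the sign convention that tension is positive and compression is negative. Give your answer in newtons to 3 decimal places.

2192.559

N=5 nodes, M=7 members, R=3 reactions → 2N=10, M+R=10
member 0 (0-1): L=1.6832, (cx,cy)=(0.5341,0.8454)
member 1 (0-2): L=1.5320, (cx,cy)=(1.0000,0.0000)
member 2 (1-2): L=1.5574, (cx,cy)=(0.4064,-0.9137)
member 3 (1-3): L=1.6206, (cx,cy)=(0.9996,0.0278)
member 4 (2-3): L=1.7690, (cx,cy)=(0.5580,0.8299)
member 5 (2-4): L=1.7680, (cx,cy)=(1.0000,0.0000)
member 6 (3-4): L=1.6628, (cx,cy)=(0.4697,-0.8828)
solve A·x = −loads:
  F[0-1] = -1650.0183 N (compression)
  F[0-2] = +1617.2226 N (tension)
  F[1-2] = -111.6184 N (compression)
  F[1-3] = +2192.5586 N (tension)
  F[2-3] = +122.8909 N (tension)
  F[2-4] = +1503.2890 N (tension)
  F[3-4] = -3200.6474 N (compression)
  Rx@0 = -735.9400 N
  Ry@0 = +1394.9557 N
  Ry@4 = +2825.6443 N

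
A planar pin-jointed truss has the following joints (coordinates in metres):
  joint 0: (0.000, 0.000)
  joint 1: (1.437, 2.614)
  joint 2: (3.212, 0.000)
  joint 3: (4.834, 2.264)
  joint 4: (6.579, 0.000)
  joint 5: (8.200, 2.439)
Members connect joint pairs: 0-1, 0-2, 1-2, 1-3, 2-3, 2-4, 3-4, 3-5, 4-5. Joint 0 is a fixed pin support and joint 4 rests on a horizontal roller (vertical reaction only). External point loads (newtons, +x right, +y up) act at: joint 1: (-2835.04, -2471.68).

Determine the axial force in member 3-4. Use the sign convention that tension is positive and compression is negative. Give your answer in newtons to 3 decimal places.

N=6 nodes, M=9 members, R=3 reactions → 2N=12, M+R=12
member 0 (0-1): L=2.9829, (cx,cy)=(0.4817,0.8763)
member 1 (0-2): L=3.2120, (cx,cy)=(1.0000,0.0000)
member 2 (1-2): L=3.1597, (cx,cy)=(0.5618,-0.8273)
member 3 (1-3): L=3.4150, (cx,cy)=(0.9947,-0.1025)
member 4 (2-3): L=2.7851, (cx,cy)=(0.5824,0.8129)
member 5 (2-4): L=3.3670, (cx,cy)=(1.0000,0.0000)
member 6 (3-4): L=2.8584, (cx,cy)=(0.6105,-0.7920)
member 7 (3-5): L=3.3705, (cx,cy)=(0.9987,0.0519)
member 8 (4-5): L=2.9285, (cx,cy)=(0.5535,0.8328)
solve A·x = −loads:
  F[0-1] = -3489.8888 N (compression)
  F[0-2] = -1153.8259 N (compression)
  F[1-2] = +607.8375 N (tension)
  F[1-3] = +816.6649 N (tension)
  F[2-3] = -618.5969 N (compression)
  F[2-4] = -452.0982 N (compression)
  F[3-4] = +740.5725 N (tension)
  F[3-5] = +0.0000 N (tension)
  F[4-5] = -0.0000 N (compression)
  Rx@0 = +2835.0400 N
  Ry@0 = +3058.2418 N
  Ry@4 = -586.5618 N

740.572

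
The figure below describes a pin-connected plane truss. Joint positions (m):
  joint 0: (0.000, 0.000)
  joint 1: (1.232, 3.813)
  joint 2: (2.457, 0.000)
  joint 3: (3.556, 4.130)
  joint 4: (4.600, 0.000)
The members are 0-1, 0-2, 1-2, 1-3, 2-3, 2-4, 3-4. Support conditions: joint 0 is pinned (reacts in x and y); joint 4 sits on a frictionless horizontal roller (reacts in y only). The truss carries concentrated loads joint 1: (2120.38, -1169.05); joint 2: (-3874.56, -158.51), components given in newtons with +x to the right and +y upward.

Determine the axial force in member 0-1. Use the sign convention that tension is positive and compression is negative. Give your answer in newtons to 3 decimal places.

N=5 nodes, M=7 members, R=3 reactions → 2N=10, M+R=10
member 0 (0-1): L=4.0071, (cx,cy)=(0.3075,0.9516)
member 1 (0-2): L=2.4570, (cx,cy)=(1.0000,0.0000)
member 2 (1-2): L=4.0049, (cx,cy)=(0.3059,-0.9521)
member 3 (1-3): L=2.3455, (cx,cy)=(0.9908,0.1352)
member 4 (2-3): L=4.2737, (cx,cy)=(0.2572,0.9664)
member 5 (2-4): L=2.1430, (cx,cy)=(1.0000,0.0000)
member 6 (3-4): L=4.2599, (cx,cy)=(0.2451,-0.9695)
solve A·x = −loads:
  F[0-1] = +869.9561 N (tension)
  F[0-2] = -2021.6522 N (compression)
  F[1-2] = -2263.6567 N (compression)
  F[1-3] = -1171.2655 N (compression)
  F[2-3] = +2394.1906 N (tension)
  F[2-4] = +544.8461 N (tension)
  F[3-4] = -2223.1758 N (compression)
  Rx@0 = +1754.1800 N
  Ry@0 = -827.8177 N
  Ry@4 = +2155.3777 N

869.956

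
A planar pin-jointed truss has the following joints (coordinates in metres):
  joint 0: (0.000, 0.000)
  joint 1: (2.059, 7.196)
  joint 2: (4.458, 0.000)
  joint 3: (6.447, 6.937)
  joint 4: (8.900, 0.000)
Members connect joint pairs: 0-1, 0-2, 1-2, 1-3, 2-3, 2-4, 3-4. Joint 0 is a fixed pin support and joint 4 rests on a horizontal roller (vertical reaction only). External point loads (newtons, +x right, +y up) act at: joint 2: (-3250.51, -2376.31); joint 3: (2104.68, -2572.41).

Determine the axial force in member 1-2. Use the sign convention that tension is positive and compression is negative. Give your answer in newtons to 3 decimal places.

278.335

N=5 nodes, M=7 members, R=3 reactions → 2N=10, M+R=10
member 0 (0-1): L=7.4848, (cx,cy)=(0.2751,0.9614)
member 1 (0-2): L=4.4580, (cx,cy)=(1.0000,0.0000)
member 2 (1-2): L=7.5854, (cx,cy)=(0.3163,-0.9487)
member 3 (1-3): L=4.3956, (cx,cy)=(0.9983,-0.0589)
member 4 (2-3): L=7.2165, (cx,cy)=(0.2756,0.9613)
member 5 (2-4): L=4.4420, (cx,cy)=(1.0000,0.0000)
member 6 (3-4): L=7.3579, (cx,cy)=(0.3334,-0.9428)
solve A·x = −loads:
  F[0-1] = -264.7687 N (compression)
  F[0-2] = -1072.9943 N (compression)
  F[1-2] = +278.3353 N (tension)
  F[1-3] = -161.1440 N (compression)
  F[2-3] = +2197.3718 N (tension)
  F[2-4] = +1659.9093 N (tension)
  F[3-4] = -4979.0058 N (compression)
  Rx@0 = +1145.8300 N
  Ry@0 = +254.5534 N
  Ry@4 = +4694.1666 N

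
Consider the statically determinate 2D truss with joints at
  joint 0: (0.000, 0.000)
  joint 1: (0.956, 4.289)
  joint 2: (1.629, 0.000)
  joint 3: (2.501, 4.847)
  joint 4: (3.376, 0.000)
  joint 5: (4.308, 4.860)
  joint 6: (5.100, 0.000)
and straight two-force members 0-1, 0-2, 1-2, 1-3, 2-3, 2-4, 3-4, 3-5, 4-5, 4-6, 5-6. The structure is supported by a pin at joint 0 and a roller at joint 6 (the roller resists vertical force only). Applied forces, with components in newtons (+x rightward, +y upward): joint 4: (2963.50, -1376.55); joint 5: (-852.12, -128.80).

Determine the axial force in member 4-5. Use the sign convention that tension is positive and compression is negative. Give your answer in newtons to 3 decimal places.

N=7 nodes, M=11 members, R=3 reactions → 2N=14, M+R=14
member 0 (0-1): L=4.3943, (cx,cy)=(0.2176,0.9760)
member 1 (0-2): L=1.6290, (cx,cy)=(1.0000,0.0000)
member 2 (1-2): L=4.3415, (cx,cy)=(0.1550,-0.9879)
member 3 (1-3): L=1.6427, (cx,cy)=(0.9405,0.3397)
member 4 (2-3): L=4.9248, (cx,cy)=(0.1771,0.9842)
member 5 (2-4): L=1.7470, (cx,cy)=(1.0000,0.0000)
member 6 (3-4): L=4.9253, (cx,cy)=(0.1777,-0.9841)
member 7 (3-5): L=1.8070, (cx,cy)=(1.0000,0.0072)
member 8 (4-5): L=4.9486, (cx,cy)=(0.1883,0.9821)
member 9 (4-6): L=1.7240, (cx,cy)=(1.0000,0.0000)
member 10 (5-6): L=4.9241, (cx,cy)=(0.1608,-0.9870)
solve A·x = −loads:
  F[0-1] = -1329.1872 N (compression)
  F[0-2] = +2400.5538 N (tension)
  F[1-2] = +1142.7458 N (tension)
  F[1-3] = -495.7994 N (compression)
  F[2-3] = -1147.0562 N (compression)
  F[2-4] = +2780.7987 N (tension)
  F[3-4] = +1311.7228 N (tension)
  F[3-5] = -902.4729 N (compression)
  F[4-5] = +87.2539 N (tension)
  F[4-6] = +33.8963 N (tension)
  F[5-6] = -210.7438 N (compression)
  Rx@0 = -2111.3800 N
  Ry@0 = +1297.3500 N
  Ry@6 = +208.0000 N

87.254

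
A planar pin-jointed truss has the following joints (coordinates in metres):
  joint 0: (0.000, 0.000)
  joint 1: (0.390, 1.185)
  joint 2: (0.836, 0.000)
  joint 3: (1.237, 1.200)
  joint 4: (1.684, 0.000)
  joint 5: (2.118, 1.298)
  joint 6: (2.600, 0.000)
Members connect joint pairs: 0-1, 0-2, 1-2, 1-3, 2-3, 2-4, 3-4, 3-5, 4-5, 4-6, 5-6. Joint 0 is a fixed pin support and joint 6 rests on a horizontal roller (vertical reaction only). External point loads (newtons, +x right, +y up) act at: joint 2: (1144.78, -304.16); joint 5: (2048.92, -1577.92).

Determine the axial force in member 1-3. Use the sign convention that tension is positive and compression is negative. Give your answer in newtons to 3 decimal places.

367.285

N=7 nodes, M=11 members, R=3 reactions → 2N=14, M+R=14
member 0 (0-1): L=1.2475, (cx,cy)=(0.3126,0.9499)
member 1 (0-2): L=0.8360, (cx,cy)=(1.0000,0.0000)
member 2 (1-2): L=1.2662, (cx,cy)=(0.3522,-0.9359)
member 3 (1-3): L=0.8471, (cx,cy)=(0.9998,0.0177)
member 4 (2-3): L=1.2652, (cx,cy)=(0.3169,0.9484)
member 5 (2-4): L=0.8480, (cx,cy)=(1.0000,0.0000)
member 6 (3-4): L=1.2806, (cx,cy)=(0.3491,-0.9371)
member 7 (3-5): L=0.8864, (cx,cy)=(0.9939,0.1106)
member 8 (4-5): L=1.3686, (cx,cy)=(0.3171,0.9484)
member 9 (4-6): L=0.9160, (cx,cy)=(1.0000,0.0000)
member 10 (5-6): L=1.3846, (cx,cy)=(0.3481,-0.9375)
solve A·x = −loads:
  F[0-1] = +551.6503 N (tension)
  F[0-2] = +3021.2440 N (tension)
  F[1-2] = -552.9372 N (compression)
  F[1-3] = +367.2848 N (tension)
  F[2-3] = +866.3198 N (tension)
  F[2-4] = +1407.1222 N (tension)
  F[3-4] = -775.4366 N (compression)
  F[3-5] = +918.1064 N (tension)
  F[4-5] = +766.2026 N (tension)
  F[4-6] = +893.4754 N (tension)
  F[5-6] = -2566.6172 N (compression)
  Rx@0 = -3193.7000 N
  Ry@0 = -524.0010 N
  Ry@6 = +2406.0810 N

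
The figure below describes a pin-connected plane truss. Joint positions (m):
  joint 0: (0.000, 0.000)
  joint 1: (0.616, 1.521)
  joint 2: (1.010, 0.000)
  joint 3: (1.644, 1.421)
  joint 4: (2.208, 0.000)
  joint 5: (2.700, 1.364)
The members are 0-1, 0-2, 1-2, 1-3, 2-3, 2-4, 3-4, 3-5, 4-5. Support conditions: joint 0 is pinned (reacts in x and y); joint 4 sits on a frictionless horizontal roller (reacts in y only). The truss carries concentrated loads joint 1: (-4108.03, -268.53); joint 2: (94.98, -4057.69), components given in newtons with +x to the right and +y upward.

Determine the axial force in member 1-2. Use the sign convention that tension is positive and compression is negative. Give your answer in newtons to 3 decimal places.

N=6 nodes, M=9 members, R=3 reactions → 2N=12, M+R=12
member 0 (0-1): L=1.6410, (cx,cy)=(0.3754,0.9269)
member 1 (0-2): L=1.0100, (cx,cy)=(1.0000,0.0000)
member 2 (1-2): L=1.5712, (cx,cy)=(0.2508,-0.9680)
member 3 (1-3): L=1.0329, (cx,cy)=(0.9953,-0.0968)
member 4 (2-3): L=1.5560, (cx,cy)=(0.4074,0.9132)
member 5 (2-4): L=1.1980, (cx,cy)=(1.0000,0.0000)
member 6 (3-4): L=1.5288, (cx,cy)=(0.3689,-0.9295)
member 7 (3-5): L=1.0575, (cx,cy)=(0.9985,-0.0539)
member 8 (4-5): L=1.4500, (cx,cy)=(0.3393,0.9407)
solve A·x = −loads:
  F[0-1] = -5637.3071 N (compression)
  F[0-2] = -1896.9191 N (compression)
  F[1-2] = +5047.1434 N (tension)
  F[1-3] = +729.6885 N (tension)
  F[2-3] = -906.8815 N (compression)
  F[2-4] = -356.7517 N (compression)
  F[3-4] = +967.0470 N (tension)
  F[3-5] = +0.0000 N (tension)
  F[4-5] = -0.0000 N (compression)
  Rx@0 = +4013.0500 N
  Ry@0 = +5225.0571 N
  Ry@4 = -898.8371 N

5047.143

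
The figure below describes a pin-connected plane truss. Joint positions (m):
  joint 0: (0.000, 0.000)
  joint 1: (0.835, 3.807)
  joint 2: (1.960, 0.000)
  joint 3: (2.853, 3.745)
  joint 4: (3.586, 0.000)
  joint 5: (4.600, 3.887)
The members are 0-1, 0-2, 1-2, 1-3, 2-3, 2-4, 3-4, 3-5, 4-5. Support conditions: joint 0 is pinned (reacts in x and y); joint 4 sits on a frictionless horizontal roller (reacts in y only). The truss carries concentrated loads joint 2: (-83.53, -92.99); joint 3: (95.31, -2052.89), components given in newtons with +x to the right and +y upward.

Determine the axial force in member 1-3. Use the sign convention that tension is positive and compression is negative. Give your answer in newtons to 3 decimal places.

-188.300

N=6 nodes, M=9 members, R=3 reactions → 2N=12, M+R=12
member 0 (0-1): L=3.8975, (cx,cy)=(0.2142,0.9768)
member 1 (0-2): L=1.9600, (cx,cy)=(1.0000,0.0000)
member 2 (1-2): L=3.9697, (cx,cy)=(0.2834,-0.9590)
member 3 (1-3): L=2.0190, (cx,cy)=(0.9995,-0.0307)
member 4 (2-3): L=3.8500, (cx,cy)=(0.2319,0.9727)
member 5 (2-4): L=1.6260, (cx,cy)=(1.0000,0.0000)
member 6 (3-4): L=3.8161, (cx,cy)=(0.1921,-0.9814)
member 7 (3-5): L=1.7528, (cx,cy)=(0.9967,0.0810)
member 8 (4-5): L=4.0171, (cx,cy)=(0.2524,0.9676)
solve A·x = −loads:
  F[0-1] = -370.8626 N (compression)
  F[0-2] = +91.2337 N (tension)
  F[1-2] = +383.7671 N (tension)
  F[1-3] = -188.2996 N (compression)
  F[2-3] = -282.7553 N (compression)
  F[2-4] = +349.1054 N (tension)
  F[3-4] = -1817.4721 N (compression)
  F[3-5] = -0.0000 N (compression)
  F[4-5] = +0.0000 N (tension)
  Rx@0 = -11.7800 N
  Ry@0 = +362.2516 N
  Ry@4 = +1783.6284 N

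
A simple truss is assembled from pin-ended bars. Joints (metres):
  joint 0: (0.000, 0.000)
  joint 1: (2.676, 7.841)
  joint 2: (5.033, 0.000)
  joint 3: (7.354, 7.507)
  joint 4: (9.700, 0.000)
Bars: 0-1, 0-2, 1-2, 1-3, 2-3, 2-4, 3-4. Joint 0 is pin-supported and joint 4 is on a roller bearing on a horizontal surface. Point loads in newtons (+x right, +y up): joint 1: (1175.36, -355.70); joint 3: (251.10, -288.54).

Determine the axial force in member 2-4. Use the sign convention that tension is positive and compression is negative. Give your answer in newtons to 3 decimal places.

N=5 nodes, M=7 members, R=3 reactions → 2N=10, M+R=10
member 0 (0-1): L=8.2851, (cx,cy)=(0.3230,0.9464)
member 1 (0-2): L=5.0330, (cx,cy)=(1.0000,0.0000)
member 2 (1-2): L=8.1876, (cx,cy)=(0.2879,-0.9577)
member 3 (1-3): L=4.6899, (cx,cy)=(0.9975,-0.0712)
member 4 (2-3): L=7.8576, (cx,cy)=(0.2954,0.9554)
member 5 (2-4): L=4.6670, (cx,cy)=(1.0000,0.0000)
member 6 (3-4): L=7.8650, (cx,cy)=(0.2983,-0.9545)
solve A·x = −loads:
  F[0-1] = +863.3516 N (tension)
  F[0-2] = +1147.6053 N (tension)
  F[1-2] = -1183.1735 N (compression)
  F[1-3] = -557.3149 N (compression)
  F[2-3] = +1186.0083 N (tension)
  F[2-4] = +456.6740 N (tension)
  F[3-4] = -1531.0129 N (compression)
  Rx@0 = -1426.4600 N
  Ry@0 = -817.0777 N
  Ry@4 = +1461.3177 N

456.674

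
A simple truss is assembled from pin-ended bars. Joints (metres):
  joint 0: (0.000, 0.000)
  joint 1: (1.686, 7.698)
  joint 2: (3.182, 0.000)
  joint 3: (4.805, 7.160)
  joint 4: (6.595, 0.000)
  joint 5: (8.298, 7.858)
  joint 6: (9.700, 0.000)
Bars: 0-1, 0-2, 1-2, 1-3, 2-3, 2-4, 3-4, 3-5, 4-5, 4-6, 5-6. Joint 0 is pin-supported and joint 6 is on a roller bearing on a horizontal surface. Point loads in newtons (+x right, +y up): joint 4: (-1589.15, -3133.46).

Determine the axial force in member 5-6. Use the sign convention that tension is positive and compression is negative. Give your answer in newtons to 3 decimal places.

-2164.073

N=7 nodes, M=11 members, R=3 reactions → 2N=14, M+R=14
member 0 (0-1): L=7.8805, (cx,cy)=(0.2139,0.9768)
member 1 (0-2): L=3.1820, (cx,cy)=(1.0000,0.0000)
member 2 (1-2): L=7.8420, (cx,cy)=(0.1908,-0.9816)
member 3 (1-3): L=3.1651, (cx,cy)=(0.9854,-0.1700)
member 4 (2-3): L=7.3416, (cx,cy)=(0.2211,0.9753)
member 5 (2-4): L=3.4130, (cx,cy)=(1.0000,0.0000)
member 6 (3-4): L=7.3804, (cx,cy)=(0.2425,-0.9701)
member 7 (3-5): L=3.5621, (cx,cy)=(0.9806,0.1960)
member 8 (4-5): L=8.0404, (cx,cy)=(0.2118,0.9773)
member 9 (4-6): L=3.1050, (cx,cy)=(1.0000,0.0000)
member 10 (5-6): L=7.9821, (cx,cy)=(0.1756,-0.9845)
solve A·x = −loads:
  F[0-1] = -1026.8056 N (compression)
  F[0-2] = -1369.4684 N (compression)
  F[1-2] = +1097.1760 N (tension)
  F[1-3] = -435.3220 N (compression)
  F[2-3] = -1104.3500 N (compression)
  F[2-4] = -916.0271 N (compression)
  F[3-4] = +852.6551 N (tension)
  F[3-5] = -897.3184 N (compression)
  F[4-5] = +2359.8023 N (tension)
  F[4-6] = +380.1047 N (tension)
  F[5-6] = -2164.0727 N (compression)
  Rx@0 = +1589.1500 N
  Ry@0 = +1003.0302 N
  Ry@6 = +2130.4298 N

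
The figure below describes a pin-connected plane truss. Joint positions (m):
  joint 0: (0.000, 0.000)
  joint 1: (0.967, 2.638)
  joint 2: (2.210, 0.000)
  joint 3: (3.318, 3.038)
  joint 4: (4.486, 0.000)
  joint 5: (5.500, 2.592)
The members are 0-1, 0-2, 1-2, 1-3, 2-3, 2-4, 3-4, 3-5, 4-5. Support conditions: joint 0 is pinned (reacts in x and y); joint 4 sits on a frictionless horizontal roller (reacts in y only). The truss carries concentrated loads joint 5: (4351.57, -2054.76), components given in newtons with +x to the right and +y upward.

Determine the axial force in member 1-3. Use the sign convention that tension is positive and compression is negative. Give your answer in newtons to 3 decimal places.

2343.477

N=6 nodes, M=9 members, R=3 reactions → 2N=12, M+R=12
member 0 (0-1): L=2.8096, (cx,cy)=(0.3442,0.9389)
member 1 (0-2): L=2.2100, (cx,cy)=(1.0000,0.0000)
member 2 (1-2): L=2.9162, (cx,cy)=(0.4262,-0.9046)
member 3 (1-3): L=2.3848, (cx,cy)=(0.9858,0.1677)
member 4 (2-3): L=3.2337, (cx,cy)=(0.3426,0.9395)
member 5 (2-4): L=2.2760, (cx,cy)=(1.0000,0.0000)
member 6 (3-4): L=3.2548, (cx,cy)=(0.3589,-0.9334)
member 7 (3-5): L=2.2271, (cx,cy)=(0.9797,-0.2003)
member 8 (4-5): L=2.7833, (cx,cy)=(0.3643,0.9313)
solve A·x = −loads:
  F[0-1] = +3172.6013 N (tension)
  F[0-2] = +3259.6527 N (tension)
  F[1-2] = -2858.3696 N (compression)
  F[1-3] = +2343.4771 N (tension)
  F[2-3] = +2752.3091 N (tension)
  F[2-4] = +1098.2507 N (tension)
  F[3-4] = -4236.7115 N (compression)
  F[3-5] = +4872.3868 N (tension)
  F[4-5] = -1158.6488 N (compression)
  Rx@0 = -4351.5700 N
  Ry@0 = -2978.7775 N
  Ry@4 = +5033.5375 N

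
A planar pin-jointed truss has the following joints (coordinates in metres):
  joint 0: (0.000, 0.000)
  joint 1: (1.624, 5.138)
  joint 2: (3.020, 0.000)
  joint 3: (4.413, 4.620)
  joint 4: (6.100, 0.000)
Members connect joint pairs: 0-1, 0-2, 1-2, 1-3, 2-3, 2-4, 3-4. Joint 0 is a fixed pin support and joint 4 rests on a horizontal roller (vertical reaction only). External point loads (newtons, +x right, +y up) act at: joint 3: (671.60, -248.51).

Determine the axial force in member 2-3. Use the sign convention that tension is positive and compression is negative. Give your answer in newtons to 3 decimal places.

512.317

N=5 nodes, M=7 members, R=3 reactions → 2N=10, M+R=10
member 0 (0-1): L=5.3885, (cx,cy)=(0.3014,0.9535)
member 1 (0-2): L=3.0200, (cx,cy)=(1.0000,0.0000)
member 2 (1-2): L=5.3243, (cx,cy)=(0.2622,-0.9650)
member 3 (1-3): L=2.8367, (cx,cy)=(0.9832,-0.1826)
member 4 (2-3): L=4.8254, (cx,cy)=(0.2887,0.9574)
member 5 (2-4): L=3.0800, (cx,cy)=(1.0000,0.0000)
member 6 (3-4): L=4.9184, (cx,cy)=(0.3430,-0.9393)
solve A·x = −loads:
  F[0-1] = +461.3794 N (tension)
  F[0-2] = +532.5495 N (tension)
  F[1-2] = -508.2879 N (compression)
  F[1-3] = +276.9785 N (tension)
  F[2-3] = +512.3166 N (tension)
  F[2-4] = +251.3839 N (tension)
  F[3-4] = -732.8981 N (compression)
  Rx@0 = -671.6000 N
  Ry@0 = -439.9272 N
  Ry@4 = +688.4372 N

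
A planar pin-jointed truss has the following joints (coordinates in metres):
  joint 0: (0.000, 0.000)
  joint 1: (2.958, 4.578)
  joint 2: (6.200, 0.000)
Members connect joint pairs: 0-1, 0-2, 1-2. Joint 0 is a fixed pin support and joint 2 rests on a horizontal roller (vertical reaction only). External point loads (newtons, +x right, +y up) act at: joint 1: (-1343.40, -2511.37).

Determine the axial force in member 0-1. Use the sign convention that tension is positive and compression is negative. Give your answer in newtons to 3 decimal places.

N=3 nodes, M=3 members, R=3 reactions → 2N=6, M+R=6
member 0 (0-1): L=5.4505, (cx,cy)=(0.5427,0.8399)
member 1 (0-2): L=6.2000, (cx,cy)=(1.0000,0.0000)
member 2 (1-2): L=5.6097, (cx,cy)=(0.5779,-0.8161)
solve A·x = −loads:
  F[0-1] = -2744.4764 N (compression)
  F[0-2] = +146.0368 N (tension)
  F[1-2] = -252.6902 N (compression)
  Rx@0 = +1343.4000 N
  Ry@0 = +2305.1527 N
  Ry@2 = +206.2173 N

-2744.476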